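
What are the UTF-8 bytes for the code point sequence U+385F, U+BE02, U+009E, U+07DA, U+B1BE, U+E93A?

U+385F: 3-byte form → E3 A1 9F.
U+BE02: 3-byte form → EB B8 82.
U+009E: 2-byte form → C2 9E.
U+07DA: 2-byte form → DF 9A.
U+B1BE: 3-byte form → EB 86 BE.
U+E93A: 3-byte form → EE A4 BA.
Concatenated (16 bytes): E3 A1 9F EB B8 82 C2 9E DF 9A EB 86 BE EE A4 BA.

E3 A1 9F EB B8 82 C2 9E DF 9A EB 86 BE EE A4 BA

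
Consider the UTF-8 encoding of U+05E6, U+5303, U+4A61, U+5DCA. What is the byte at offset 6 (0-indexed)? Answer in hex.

U+05E6 → 2-byte form D7 A6 at offsets 0–1.
U+5303 → 3-byte form E5 8C 83 at offsets 2–4.
U+4A61 → 3-byte form E4 A9 A1 at offsets 5–7.
Offset 6 falls in char 3's range; it's byte 2 of E4 A9 A1 = 0xA9.

0xA9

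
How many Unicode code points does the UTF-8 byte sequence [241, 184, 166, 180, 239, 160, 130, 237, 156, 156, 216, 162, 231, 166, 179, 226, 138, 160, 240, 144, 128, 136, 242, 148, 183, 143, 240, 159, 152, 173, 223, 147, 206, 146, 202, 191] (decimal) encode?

Byte at offset 0: 0xF1 = 11110001 → 4-byte char (#1). Advance 4.
Byte at offset 4: 0xEF = 11101111 → 3-byte char (#2). Advance 3.
Byte at offset 7: 0xED = 11101101 → 3-byte char (#3). Advance 3.
Byte at offset 10: 0xD8 = 11011000 → 2-byte char (#4). Advance 2.
Byte at offset 12: 0xE7 = 11100111 → 3-byte char (#5). Advance 3.
Byte at offset 15: 0xE2 = 11100010 → 3-byte char (#6). Advance 3.
Byte at offset 18: 0xF0 = 11110000 → 4-byte char (#7). Advance 4.
Byte at offset 22: 0xF2 = 11110010 → 4-byte char (#8). Advance 4.
Byte at offset 26: 0xF0 = 11110000 → 4-byte char (#9). Advance 4.
Byte at offset 30: 0xDF = 11011111 → 2-byte char (#10). Advance 2.
Byte at offset 32: 0xCE = 11001110 → 2-byte char (#11). Advance 2.
Byte at offset 34: 0xCA = 11001010 → 2-byte char (#12). Advance 2.
Reached end at offset 36 after 12 code points.

12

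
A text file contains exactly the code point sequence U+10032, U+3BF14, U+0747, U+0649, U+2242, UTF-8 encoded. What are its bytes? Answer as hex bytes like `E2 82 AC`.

U+10032: 4-byte form → F0 90 80 B2.
U+3BF14: 4-byte form → F0 BB BC 94.
U+0747: 2-byte form → DD 87.
U+0649: 2-byte form → D9 89.
U+2242: 3-byte form → E2 89 82.
Concatenated (15 bytes): F0 90 80 B2 F0 BB BC 94 DD 87 D9 89 E2 89 82.

F0 90 80 B2 F0 BB BC 94 DD 87 D9 89 E2 89 82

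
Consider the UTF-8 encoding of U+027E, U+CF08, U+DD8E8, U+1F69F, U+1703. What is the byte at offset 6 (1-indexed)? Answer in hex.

1-indexed offset 6 is 0-indexed offset 5.
U+027E → 2-byte form C9 BE at offsets 0–1.
U+CF08 → 3-byte form EC BC 88 at offsets 2–4.
U+DD8E8 → 4-byte form F3 9D A3 A8 at offsets 5–8.
Offset 5 falls in char 3's range; it's byte 1 of F3 9D A3 A8 = 0xF3.

0xF3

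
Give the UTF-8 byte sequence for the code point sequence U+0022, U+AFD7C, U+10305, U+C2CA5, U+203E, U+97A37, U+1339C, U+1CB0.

U+0022: 1-byte form → 22.
U+AFD7C: 4-byte form → F2 AF B5 BC.
U+10305: 4-byte form → F0 90 8C 85.
U+C2CA5: 4-byte form → F3 82 B2 A5.
U+203E: 3-byte form → E2 80 BE.
U+97A37: 4-byte form → F2 97 A8 B7.
U+1339C: 4-byte form → F0 93 8E 9C.
U+1CB0: 3-byte form → E1 B2 B0.
Concatenated (27 bytes): 22 F2 AF B5 BC F0 90 8C 85 F3 82 B2 A5 E2 80 BE F2 97 A8 B7 F0 93 8E 9C E1 B2 B0.

22 F2 AF B5 BC F0 90 8C 85 F3 82 B2 A5 E2 80 BE F2 97 A8 B7 F0 93 8E 9C E1 B2 B0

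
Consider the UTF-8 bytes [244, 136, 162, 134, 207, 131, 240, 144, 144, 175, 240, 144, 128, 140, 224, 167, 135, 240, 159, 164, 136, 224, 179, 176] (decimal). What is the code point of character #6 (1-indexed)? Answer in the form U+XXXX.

U+1F908

Offset 0: leading byte 0xF4 = 11110100 → 4-byte char #1 = F4 88 A2 86.
Offset 4: leading byte 0xCF = 11001111 → 2-byte char #2 = CF 83.
Offset 6: leading byte 0xF0 = 11110000 → 4-byte char #3 = F0 90 90 AF.
Offset 10: leading byte 0xF0 = 11110000 → 4-byte char #4 = F0 90 80 8C.
Offset 14: leading byte 0xE0 = 11100000 → 3-byte char #5 = E0 A7 87.
Offset 17: leading byte 0xF0 = 11110000 → 4-byte char #6 = F0 9F A4 88.
Leading byte 0xF0 = 11110000 matches 11110xxx → 4-byte sequence.
Byte 1: 0xF0 = 11110000, payload 000 (3 bits).
Byte 2: 0x9F = 10011111 (10xxxxxx ✓), payload 011111.
Byte 3: 0xA4 = 10100100 (10xxxxxx ✓), payload 100100.
Byte 4: 0x88 = 10001000 (10xxxxxx ✓), payload 001000.
Concatenate: 000011111100100001000 = 0x1F908 (21 bits → U+1F908).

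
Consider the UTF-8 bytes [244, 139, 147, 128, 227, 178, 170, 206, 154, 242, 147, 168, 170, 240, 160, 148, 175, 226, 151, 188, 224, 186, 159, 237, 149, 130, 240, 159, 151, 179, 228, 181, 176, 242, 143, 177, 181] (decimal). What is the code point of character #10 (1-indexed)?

U+4D70

Offset 0: leading byte 0xF4 = 11110100 → 4-byte char #1 = F4 8B 93 80.
Offset 4: leading byte 0xE3 = 11100011 → 3-byte char #2 = E3 B2 AA.
Offset 7: leading byte 0xCE = 11001110 → 2-byte char #3 = CE 9A.
Offset 9: leading byte 0xF2 = 11110010 → 4-byte char #4 = F2 93 A8 AA.
Offset 13: leading byte 0xF0 = 11110000 → 4-byte char #5 = F0 A0 94 AF.
Offset 17: leading byte 0xE2 = 11100010 → 3-byte char #6 = E2 97 BC.
Offset 20: leading byte 0xE0 = 11100000 → 3-byte char #7 = E0 BA 9F.
Offset 23: leading byte 0xED = 11101101 → 3-byte char #8 = ED 95 82.
Offset 26: leading byte 0xF0 = 11110000 → 4-byte char #9 = F0 9F 97 B3.
Offset 30: leading byte 0xE4 = 11100100 → 3-byte char #10 = E4 B5 B0.
Leading byte 0xE4 = 11100100 matches 1110xxxx → 3-byte sequence.
Byte 1: 0xE4 = 11100100, payload 0100 (4 bits).
Byte 2: 0xB5 = 10110101 (10xxxxxx ✓), payload 110101.
Byte 3: 0xB0 = 10110000 (10xxxxxx ✓), payload 110000.
Concatenate: 0100110101110000 = 0x4D70 (16 bits → U+4D70).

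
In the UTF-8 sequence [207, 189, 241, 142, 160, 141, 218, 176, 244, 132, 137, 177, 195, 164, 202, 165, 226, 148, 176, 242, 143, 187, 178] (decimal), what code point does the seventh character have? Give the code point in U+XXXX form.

U+2530

Offset 0: leading byte 0xCF = 11001111 → 2-byte char #1 = CF BD.
Offset 2: leading byte 0xF1 = 11110001 → 4-byte char #2 = F1 8E A0 8D.
Offset 6: leading byte 0xDA = 11011010 → 2-byte char #3 = DA B0.
Offset 8: leading byte 0xF4 = 11110100 → 4-byte char #4 = F4 84 89 B1.
Offset 12: leading byte 0xC3 = 11000011 → 2-byte char #5 = C3 A4.
Offset 14: leading byte 0xCA = 11001010 → 2-byte char #6 = CA A5.
Offset 16: leading byte 0xE2 = 11100010 → 3-byte char #7 = E2 94 B0.
Leading byte 0xE2 = 11100010 matches 1110xxxx → 3-byte sequence.
Byte 1: 0xE2 = 11100010, payload 0010 (4 bits).
Byte 2: 0x94 = 10010100 (10xxxxxx ✓), payload 010100.
Byte 3: 0xB0 = 10110000 (10xxxxxx ✓), payload 110000.
Concatenate: 0010010100110000 = 0x2530 (16 bits → U+2530).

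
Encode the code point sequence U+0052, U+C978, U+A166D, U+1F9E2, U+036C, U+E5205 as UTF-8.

U+0052: 1-byte form → 52.
U+C978: 3-byte form → EC A5 B8.
U+A166D: 4-byte form → F2 A1 99 AD.
U+1F9E2: 4-byte form → F0 9F A7 A2.
U+036C: 2-byte form → CD AC.
U+E5205: 4-byte form → F3 A5 88 85.
Concatenated (18 bytes): 52 EC A5 B8 F2 A1 99 AD F0 9F A7 A2 CD AC F3 A5 88 85.

52 EC A5 B8 F2 A1 99 AD F0 9F A7 A2 CD AC F3 A5 88 85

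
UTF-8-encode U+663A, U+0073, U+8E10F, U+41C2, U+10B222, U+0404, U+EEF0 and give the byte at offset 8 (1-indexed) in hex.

0x8F

1-indexed offset 8 is 0-indexed offset 7.
U+663A → 3-byte form E6 98 BA at offsets 0–2.
U+0073 → 1-byte form 73 at offsets 3–3.
U+8E10F → 4-byte form F2 8E 84 8F at offsets 4–7.
Offset 7 falls in char 3's range; it's byte 4 of F2 8E 84 8F = 0x8F.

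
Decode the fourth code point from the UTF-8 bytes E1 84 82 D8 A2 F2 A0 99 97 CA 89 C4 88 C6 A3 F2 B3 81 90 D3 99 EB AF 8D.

U+0289

Offset 0: leading byte 0xE1 = 11100001 → 3-byte char #1 = E1 84 82.
Offset 3: leading byte 0xD8 = 11011000 → 2-byte char #2 = D8 A2.
Offset 5: leading byte 0xF2 = 11110010 → 4-byte char #3 = F2 A0 99 97.
Offset 9: leading byte 0xCA = 11001010 → 2-byte char #4 = CA 89.
Leading byte 0xCA = 11001010 matches 110xxxxx → 2-byte sequence.
Byte 1: 0xCA = 11001010, payload 01010 (5 bits).
Byte 2: 0x89 = 10001001 (10xxxxxx ✓), payload 001001.
Concatenate: 01010001001 = 0x289 (11 bits → U+0289).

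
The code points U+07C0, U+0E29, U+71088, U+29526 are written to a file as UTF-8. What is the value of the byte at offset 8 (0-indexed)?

0x88

U+07C0 → 2-byte form DF 80 at offsets 0–1.
U+0E29 → 3-byte form E0 B8 A9 at offsets 2–4.
U+71088 → 4-byte form F1 B1 82 88 at offsets 5–8.
Offset 8 falls in char 3's range; it's byte 4 of F1 B1 82 88 = 0x88.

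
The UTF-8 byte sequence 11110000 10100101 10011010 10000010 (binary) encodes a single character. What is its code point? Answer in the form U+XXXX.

U+25682

Leading byte 0xF0 = 11110000 matches 11110xxx → 4-byte sequence.
Byte 1: 0xF0 = 11110000, payload 000 (3 bits).
Byte 2: 0xA5 = 10100101 (10xxxxxx ✓), payload 100101.
Byte 3: 0x9A = 10011010 (10xxxxxx ✓), payload 011010.
Byte 4: 0x82 = 10000010 (10xxxxxx ✓), payload 000010.
Concatenate: 000100101011010000010 = 0x25682 (21 bits → U+25682).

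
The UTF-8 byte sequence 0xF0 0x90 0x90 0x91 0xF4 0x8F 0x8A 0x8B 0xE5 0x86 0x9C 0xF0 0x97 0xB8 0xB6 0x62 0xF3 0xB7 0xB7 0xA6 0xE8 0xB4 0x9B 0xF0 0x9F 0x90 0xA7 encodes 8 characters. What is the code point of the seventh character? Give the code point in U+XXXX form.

Offset 0: leading byte 0xF0 = 11110000 → 4-byte char #1 = F0 90 90 91.
Offset 4: leading byte 0xF4 = 11110100 → 4-byte char #2 = F4 8F 8A 8B.
Offset 8: leading byte 0xE5 = 11100101 → 3-byte char #3 = E5 86 9C.
Offset 11: leading byte 0xF0 = 11110000 → 4-byte char #4 = F0 97 B8 B6.
Offset 15: leading byte 0x62 = 01100010 → 1-byte char #5 = 62.
Offset 16: leading byte 0xF3 = 11110011 → 4-byte char #6 = F3 B7 B7 A6.
Offset 20: leading byte 0xE8 = 11101000 → 3-byte char #7 = E8 B4 9B.
Leading byte 0xE8 = 11101000 matches 1110xxxx → 3-byte sequence.
Byte 1: 0xE8 = 11101000, payload 1000 (4 bits).
Byte 2: 0xB4 = 10110100 (10xxxxxx ✓), payload 110100.
Byte 3: 0x9B = 10011011 (10xxxxxx ✓), payload 011011.
Concatenate: 1000110100011011 = 0x8D1B (16 bits → U+8D1B).

U+8D1B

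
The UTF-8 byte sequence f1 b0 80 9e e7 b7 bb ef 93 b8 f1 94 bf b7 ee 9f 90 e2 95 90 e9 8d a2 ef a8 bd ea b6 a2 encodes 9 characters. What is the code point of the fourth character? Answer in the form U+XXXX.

U+54FF7

Offset 0: leading byte 0xF1 = 11110001 → 4-byte char #1 = F1 B0 80 9E.
Offset 4: leading byte 0xE7 = 11100111 → 3-byte char #2 = E7 B7 BB.
Offset 7: leading byte 0xEF = 11101111 → 3-byte char #3 = EF 93 B8.
Offset 10: leading byte 0xF1 = 11110001 → 4-byte char #4 = F1 94 BF B7.
Leading byte 0xF1 = 11110001 matches 11110xxx → 4-byte sequence.
Byte 1: 0xF1 = 11110001, payload 001 (3 bits).
Byte 2: 0x94 = 10010100 (10xxxxxx ✓), payload 010100.
Byte 3: 0xBF = 10111111 (10xxxxxx ✓), payload 111111.
Byte 4: 0xB7 = 10110111 (10xxxxxx ✓), payload 110111.
Concatenate: 001010100111111110111 = 0x54FF7 (21 bits → U+54FF7).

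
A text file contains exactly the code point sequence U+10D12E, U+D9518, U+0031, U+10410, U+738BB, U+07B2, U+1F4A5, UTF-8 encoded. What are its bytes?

U+10D12E: 4-byte form → F4 8D 84 AE.
U+D9518: 4-byte form → F3 99 94 98.
U+0031: 1-byte form → 31.
U+10410: 4-byte form → F0 90 90 90.
U+738BB: 4-byte form → F1 B3 A2 BB.
U+07B2: 2-byte form → DE B2.
U+1F4A5: 4-byte form → F0 9F 92 A5.
Concatenated (23 bytes): F4 8D 84 AE F3 99 94 98 31 F0 90 90 90 F1 B3 A2 BB DE B2 F0 9F 92 A5.

F4 8D 84 AE F3 99 94 98 31 F0 90 90 90 F1 B3 A2 BB DE B2 F0 9F 92 A5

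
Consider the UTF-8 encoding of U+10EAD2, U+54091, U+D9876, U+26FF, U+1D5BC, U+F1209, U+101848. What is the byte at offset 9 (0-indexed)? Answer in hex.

0x99

U+10EAD2 → 4-byte form F4 8E AB 92 at offsets 0–3.
U+54091 → 4-byte form F1 94 82 91 at offsets 4–7.
U+D9876 → 4-byte form F3 99 A1 B6 at offsets 8–11.
Offset 9 falls in char 3's range; it's byte 2 of F3 99 A1 B6 = 0x99.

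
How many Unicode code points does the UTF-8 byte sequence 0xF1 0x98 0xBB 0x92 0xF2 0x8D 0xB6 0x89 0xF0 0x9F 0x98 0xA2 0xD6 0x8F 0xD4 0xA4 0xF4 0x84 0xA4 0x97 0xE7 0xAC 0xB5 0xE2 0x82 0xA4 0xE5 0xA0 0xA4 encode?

9

Byte at offset 0: 0xF1 = 11110001 → 4-byte char (#1). Advance 4.
Byte at offset 4: 0xF2 = 11110010 → 4-byte char (#2). Advance 4.
Byte at offset 8: 0xF0 = 11110000 → 4-byte char (#3). Advance 4.
Byte at offset 12: 0xD6 = 11010110 → 2-byte char (#4). Advance 2.
Byte at offset 14: 0xD4 = 11010100 → 2-byte char (#5). Advance 2.
Byte at offset 16: 0xF4 = 11110100 → 4-byte char (#6). Advance 4.
Byte at offset 20: 0xE7 = 11100111 → 3-byte char (#7). Advance 3.
Byte at offset 23: 0xE2 = 11100010 → 3-byte char (#8). Advance 3.
Byte at offset 26: 0xE5 = 11100101 → 3-byte char (#9). Advance 3.
Reached end at offset 29 after 9 code points.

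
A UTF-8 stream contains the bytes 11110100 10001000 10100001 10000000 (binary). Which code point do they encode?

U+108840

Leading byte 0xF4 = 11110100 matches 11110xxx → 4-byte sequence.
Byte 1: 0xF4 = 11110100, payload 100 (3 bits).
Byte 2: 0x88 = 10001000 (10xxxxxx ✓), payload 001000.
Byte 3: 0xA1 = 10100001 (10xxxxxx ✓), payload 100001.
Byte 4: 0x80 = 10000000 (10xxxxxx ✓), payload 000000.
Concatenate: 100001000100001000000 = 0x108840 (21 bits → U+108840).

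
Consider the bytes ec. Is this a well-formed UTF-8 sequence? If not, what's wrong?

invalid (sequence truncated)

Leading byte 0xEC = 11101100 → 3-byte form, but only 1 byte is present.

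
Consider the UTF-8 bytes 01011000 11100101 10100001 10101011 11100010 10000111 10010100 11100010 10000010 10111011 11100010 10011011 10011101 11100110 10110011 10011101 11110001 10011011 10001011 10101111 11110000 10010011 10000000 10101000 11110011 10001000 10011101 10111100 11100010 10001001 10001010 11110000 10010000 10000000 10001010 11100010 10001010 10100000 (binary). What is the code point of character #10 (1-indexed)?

U+224A

Offset 0: leading byte 0x58 = 01011000 → 1-byte char #1 = 58.
Offset 1: leading byte 0xE5 = 11100101 → 3-byte char #2 = E5 A1 AB.
Offset 4: leading byte 0xE2 = 11100010 → 3-byte char #3 = E2 87 94.
Offset 7: leading byte 0xE2 = 11100010 → 3-byte char #4 = E2 82 BB.
Offset 10: leading byte 0xE2 = 11100010 → 3-byte char #5 = E2 9B 9D.
Offset 13: leading byte 0xE6 = 11100110 → 3-byte char #6 = E6 B3 9D.
Offset 16: leading byte 0xF1 = 11110001 → 4-byte char #7 = F1 9B 8B AF.
Offset 20: leading byte 0xF0 = 11110000 → 4-byte char #8 = F0 93 80 A8.
Offset 24: leading byte 0xF3 = 11110011 → 4-byte char #9 = F3 88 9D BC.
Offset 28: leading byte 0xE2 = 11100010 → 3-byte char #10 = E2 89 8A.
Leading byte 0xE2 = 11100010 matches 1110xxxx → 3-byte sequence.
Byte 1: 0xE2 = 11100010, payload 0010 (4 bits).
Byte 2: 0x89 = 10001001 (10xxxxxx ✓), payload 001001.
Byte 3: 0x8A = 10001010 (10xxxxxx ✓), payload 001010.
Concatenate: 0010001001001010 = 0x224A (16 bits → U+224A).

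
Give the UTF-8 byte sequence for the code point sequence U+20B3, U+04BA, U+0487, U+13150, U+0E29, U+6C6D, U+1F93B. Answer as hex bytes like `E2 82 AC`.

E2 82 B3 D2 BA D2 87 F0 93 85 90 E0 B8 A9 E6 B1 AD F0 9F A4 BB

U+20B3: 3-byte form → E2 82 B3.
U+04BA: 2-byte form → D2 BA.
U+0487: 2-byte form → D2 87.
U+13150: 4-byte form → F0 93 85 90.
U+0E29: 3-byte form → E0 B8 A9.
U+6C6D: 3-byte form → E6 B1 AD.
U+1F93B: 4-byte form → F0 9F A4 BB.
Concatenated (21 bytes): E2 82 B3 D2 BA D2 87 F0 93 85 90 E0 B8 A9 E6 B1 AD F0 9F A4 BB.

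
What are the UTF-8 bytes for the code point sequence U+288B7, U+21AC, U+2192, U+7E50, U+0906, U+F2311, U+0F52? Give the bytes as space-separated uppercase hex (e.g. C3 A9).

U+288B7: 4-byte form → F0 A8 A2 B7.
U+21AC: 3-byte form → E2 86 AC.
U+2192: 3-byte form → E2 86 92.
U+7E50: 3-byte form → E7 B9 90.
U+0906: 3-byte form → E0 A4 86.
U+F2311: 4-byte form → F3 B2 8C 91.
U+0F52: 3-byte form → E0 BD 92.
Concatenated (23 bytes): F0 A8 A2 B7 E2 86 AC E2 86 92 E7 B9 90 E0 A4 86 F3 B2 8C 91 E0 BD 92.

F0 A8 A2 B7 E2 86 AC E2 86 92 E7 B9 90 E0 A4 86 F3 B2 8C 91 E0 BD 92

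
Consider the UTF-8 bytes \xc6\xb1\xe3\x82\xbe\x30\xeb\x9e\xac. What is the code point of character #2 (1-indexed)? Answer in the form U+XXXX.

Offset 0: leading byte 0xC6 = 11000110 → 2-byte char #1 = C6 B1.
Offset 2: leading byte 0xE3 = 11100011 → 3-byte char #2 = E3 82 BE.
Leading byte 0xE3 = 11100011 matches 1110xxxx → 3-byte sequence.
Byte 1: 0xE3 = 11100011, payload 0011 (4 bits).
Byte 2: 0x82 = 10000010 (10xxxxxx ✓), payload 000010.
Byte 3: 0xBE = 10111110 (10xxxxxx ✓), payload 111110.
Concatenate: 0011000010111110 = 0x30BE (16 bits → U+30BE).

U+30BE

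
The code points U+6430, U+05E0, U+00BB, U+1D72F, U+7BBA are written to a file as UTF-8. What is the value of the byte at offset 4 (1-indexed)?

1-indexed offset 4 is 0-indexed offset 3.
U+6430 → 3-byte form E6 90 B0 at offsets 0–2.
U+05E0 → 2-byte form D7 A0 at offsets 3–4.
Offset 3 falls in char 2's range; it's byte 1 of D7 A0 = 0xD7.

0xD7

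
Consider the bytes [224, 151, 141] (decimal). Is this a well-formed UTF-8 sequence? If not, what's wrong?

Leading byte 0xE0 = 11100000 → 3-byte form.
Continuation bytes all match 10xxxxxx. Payload decodes to 0x5CD.
But 0x5CD < 0x800, the minimum for a 3-byte sequence — this is an overlong encoding.

invalid (overlong encoding)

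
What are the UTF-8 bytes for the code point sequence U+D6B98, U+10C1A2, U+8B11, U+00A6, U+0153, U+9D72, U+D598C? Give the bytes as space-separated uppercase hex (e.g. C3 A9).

U+D6B98: 4-byte form → F3 96 AE 98.
U+10C1A2: 4-byte form → F4 8C 86 A2.
U+8B11: 3-byte form → E8 AC 91.
U+00A6: 2-byte form → C2 A6.
U+0153: 2-byte form → C5 93.
U+9D72: 3-byte form → E9 B5 B2.
U+D598C: 4-byte form → F3 95 A6 8C.
Concatenated (22 bytes): F3 96 AE 98 F4 8C 86 A2 E8 AC 91 C2 A6 C5 93 E9 B5 B2 F3 95 A6 8C.

F3 96 AE 98 F4 8C 86 A2 E8 AC 91 C2 A6 C5 93 E9 B5 B2 F3 95 A6 8C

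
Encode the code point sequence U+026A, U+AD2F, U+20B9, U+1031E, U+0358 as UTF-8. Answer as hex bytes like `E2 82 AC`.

U+026A: 2-byte form → C9 AA.
U+AD2F: 3-byte form → EA B4 AF.
U+20B9: 3-byte form → E2 82 B9.
U+1031E: 4-byte form → F0 90 8C 9E.
U+0358: 2-byte form → CD 98.
Concatenated (14 bytes): C9 AA EA B4 AF E2 82 B9 F0 90 8C 9E CD 98.

C9 AA EA B4 AF E2 82 B9 F0 90 8C 9E CD 98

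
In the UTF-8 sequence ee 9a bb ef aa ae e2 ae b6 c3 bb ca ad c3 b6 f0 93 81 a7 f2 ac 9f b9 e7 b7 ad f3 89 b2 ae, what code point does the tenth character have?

Offset 0: leading byte 0xEE = 11101110 → 3-byte char #1 = EE 9A BB.
Offset 3: leading byte 0xEF = 11101111 → 3-byte char #2 = EF AA AE.
Offset 6: leading byte 0xE2 = 11100010 → 3-byte char #3 = E2 AE B6.
Offset 9: leading byte 0xC3 = 11000011 → 2-byte char #4 = C3 BB.
Offset 11: leading byte 0xCA = 11001010 → 2-byte char #5 = CA AD.
Offset 13: leading byte 0xC3 = 11000011 → 2-byte char #6 = C3 B6.
Offset 15: leading byte 0xF0 = 11110000 → 4-byte char #7 = F0 93 81 A7.
Offset 19: leading byte 0xF2 = 11110010 → 4-byte char #8 = F2 AC 9F B9.
Offset 23: leading byte 0xE7 = 11100111 → 3-byte char #9 = E7 B7 AD.
Offset 26: leading byte 0xF3 = 11110011 → 4-byte char #10 = F3 89 B2 AE.
Leading byte 0xF3 = 11110011 matches 11110xxx → 4-byte sequence.
Byte 1: 0xF3 = 11110011, payload 011 (3 bits).
Byte 2: 0x89 = 10001001 (10xxxxxx ✓), payload 001001.
Byte 3: 0xB2 = 10110010 (10xxxxxx ✓), payload 110010.
Byte 4: 0xAE = 10101110 (10xxxxxx ✓), payload 101110.
Concatenate: 011001001110010101110 = 0xC9CAE (21 bits → U+C9CAE).

U+C9CAE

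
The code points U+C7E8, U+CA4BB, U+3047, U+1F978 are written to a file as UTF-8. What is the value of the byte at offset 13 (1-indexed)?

1-indexed offset 13 is 0-indexed offset 12.
U+C7E8 → 3-byte form EC 9F A8 at offsets 0–2.
U+CA4BB → 4-byte form F3 8A 92 BB at offsets 3–6.
U+3047 → 3-byte form E3 81 87 at offsets 7–9.
U+1F978 → 4-byte form F0 9F A5 B8 at offsets 10–13.
Offset 12 falls in char 4's range; it's byte 3 of F0 9F A5 B8 = 0xA5.

0xA5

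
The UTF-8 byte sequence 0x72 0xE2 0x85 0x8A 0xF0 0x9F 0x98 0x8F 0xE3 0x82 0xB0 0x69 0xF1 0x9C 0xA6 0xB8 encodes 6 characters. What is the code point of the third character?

Offset 0: leading byte 0x72 = 01110010 → 1-byte char #1 = 72.
Offset 1: leading byte 0xE2 = 11100010 → 3-byte char #2 = E2 85 8A.
Offset 4: leading byte 0xF0 = 11110000 → 4-byte char #3 = F0 9F 98 8F.
Leading byte 0xF0 = 11110000 matches 11110xxx → 4-byte sequence.
Byte 1: 0xF0 = 11110000, payload 000 (3 bits).
Byte 2: 0x9F = 10011111 (10xxxxxx ✓), payload 011111.
Byte 3: 0x98 = 10011000 (10xxxxxx ✓), payload 011000.
Byte 4: 0x8F = 10001111 (10xxxxxx ✓), payload 001111.
Concatenate: 000011111011000001111 = 0x1F60F (21 bits → U+1F60F).

U+1F60F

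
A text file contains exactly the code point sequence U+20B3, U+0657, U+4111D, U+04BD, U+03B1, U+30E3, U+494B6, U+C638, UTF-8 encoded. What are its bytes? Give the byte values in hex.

E2 82 B3 D9 97 F1 81 84 9D D2 BD CE B1 E3 83 A3 F1 89 92 B6 EC 98 B8

U+20B3: 3-byte form → E2 82 B3.
U+0657: 2-byte form → D9 97.
U+4111D: 4-byte form → F1 81 84 9D.
U+04BD: 2-byte form → D2 BD.
U+03B1: 2-byte form → CE B1.
U+30E3: 3-byte form → E3 83 A3.
U+494B6: 4-byte form → F1 89 92 B6.
U+C638: 3-byte form → EC 98 B8.
Concatenated (23 bytes): E2 82 B3 D9 97 F1 81 84 9D D2 BD CE B1 E3 83 A3 F1 89 92 B6 EC 98 B8.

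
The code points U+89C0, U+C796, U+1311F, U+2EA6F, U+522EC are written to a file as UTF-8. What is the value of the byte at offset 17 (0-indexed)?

0xAC

U+89C0 → 3-byte form E8 A7 80 at offsets 0–2.
U+C796 → 3-byte form EC 9E 96 at offsets 3–5.
U+1311F → 4-byte form F0 93 84 9F at offsets 6–9.
U+2EA6F → 4-byte form F0 AE A9 AF at offsets 10–13.
U+522EC → 4-byte form F1 92 8B AC at offsets 14–17.
Offset 17 falls in char 5's range; it's byte 4 of F1 92 8B AC = 0xAC.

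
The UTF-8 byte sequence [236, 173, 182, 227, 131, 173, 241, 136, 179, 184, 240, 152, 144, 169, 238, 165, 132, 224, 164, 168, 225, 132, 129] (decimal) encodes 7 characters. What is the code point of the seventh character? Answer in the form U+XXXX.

U+1101

Offset 0: leading byte 0xEC = 11101100 → 3-byte char #1 = EC AD B6.
Offset 3: leading byte 0xE3 = 11100011 → 3-byte char #2 = E3 83 AD.
Offset 6: leading byte 0xF1 = 11110001 → 4-byte char #3 = F1 88 B3 B8.
Offset 10: leading byte 0xF0 = 11110000 → 4-byte char #4 = F0 98 90 A9.
Offset 14: leading byte 0xEE = 11101110 → 3-byte char #5 = EE A5 84.
Offset 17: leading byte 0xE0 = 11100000 → 3-byte char #6 = E0 A4 A8.
Offset 20: leading byte 0xE1 = 11100001 → 3-byte char #7 = E1 84 81.
Leading byte 0xE1 = 11100001 matches 1110xxxx → 3-byte sequence.
Byte 1: 0xE1 = 11100001, payload 0001 (4 bits).
Byte 2: 0x84 = 10000100 (10xxxxxx ✓), payload 000100.
Byte 3: 0x81 = 10000001 (10xxxxxx ✓), payload 000001.
Concatenate: 0001000100000001 = 0x1101 (16 bits → U+1101).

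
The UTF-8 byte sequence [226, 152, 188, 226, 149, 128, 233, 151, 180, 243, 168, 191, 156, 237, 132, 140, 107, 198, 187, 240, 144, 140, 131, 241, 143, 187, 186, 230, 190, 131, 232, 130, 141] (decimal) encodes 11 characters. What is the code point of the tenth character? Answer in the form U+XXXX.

U+6F83

Offset 0: leading byte 0xE2 = 11100010 → 3-byte char #1 = E2 98 BC.
Offset 3: leading byte 0xE2 = 11100010 → 3-byte char #2 = E2 95 80.
Offset 6: leading byte 0xE9 = 11101001 → 3-byte char #3 = E9 97 B4.
Offset 9: leading byte 0xF3 = 11110011 → 4-byte char #4 = F3 A8 BF 9C.
Offset 13: leading byte 0xED = 11101101 → 3-byte char #5 = ED 84 8C.
Offset 16: leading byte 0x6B = 01101011 → 1-byte char #6 = 6B.
Offset 17: leading byte 0xC6 = 11000110 → 2-byte char #7 = C6 BB.
Offset 19: leading byte 0xF0 = 11110000 → 4-byte char #8 = F0 90 8C 83.
Offset 23: leading byte 0xF1 = 11110001 → 4-byte char #9 = F1 8F BB BA.
Offset 27: leading byte 0xE6 = 11100110 → 3-byte char #10 = E6 BE 83.
Leading byte 0xE6 = 11100110 matches 1110xxxx → 3-byte sequence.
Byte 1: 0xE6 = 11100110, payload 0110 (4 bits).
Byte 2: 0xBE = 10111110 (10xxxxxx ✓), payload 111110.
Byte 3: 0x83 = 10000011 (10xxxxxx ✓), payload 000011.
Concatenate: 0110111110000011 = 0x6F83 (16 bits → U+6F83).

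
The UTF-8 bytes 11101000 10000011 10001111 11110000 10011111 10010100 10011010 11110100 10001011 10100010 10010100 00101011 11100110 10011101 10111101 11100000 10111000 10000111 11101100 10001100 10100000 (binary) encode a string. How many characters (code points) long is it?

7

Byte at offset 0: 0xE8 = 11101000 → 3-byte char (#1). Advance 3.
Byte at offset 3: 0xF0 = 11110000 → 4-byte char (#2). Advance 4.
Byte at offset 7: 0xF4 = 11110100 → 4-byte char (#3). Advance 4.
Byte at offset 11: 0x2B = 00101011 → 1-byte char (#4). Advance 1.
Byte at offset 12: 0xE6 = 11100110 → 3-byte char (#5). Advance 3.
Byte at offset 15: 0xE0 = 11100000 → 3-byte char (#6). Advance 3.
Byte at offset 18: 0xEC = 11101100 → 3-byte char (#7). Advance 3.
Reached end at offset 21 after 7 code points.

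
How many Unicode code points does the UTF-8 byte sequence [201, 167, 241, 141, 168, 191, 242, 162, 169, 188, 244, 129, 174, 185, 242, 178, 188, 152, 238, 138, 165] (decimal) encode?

Byte at offset 0: 0xC9 = 11001001 → 2-byte char (#1). Advance 2.
Byte at offset 2: 0xF1 = 11110001 → 4-byte char (#2). Advance 4.
Byte at offset 6: 0xF2 = 11110010 → 4-byte char (#3). Advance 4.
Byte at offset 10: 0xF4 = 11110100 → 4-byte char (#4). Advance 4.
Byte at offset 14: 0xF2 = 11110010 → 4-byte char (#5). Advance 4.
Byte at offset 18: 0xEE = 11101110 → 3-byte char (#6). Advance 3.
Reached end at offset 21 after 6 code points.

6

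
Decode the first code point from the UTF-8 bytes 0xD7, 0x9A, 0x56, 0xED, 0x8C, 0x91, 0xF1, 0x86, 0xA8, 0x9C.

Offset 0: leading byte 0xD7 = 11010111 → 2-byte char #1 = D7 9A.
Leading byte 0xD7 = 11010111 matches 110xxxxx → 2-byte sequence.
Byte 1: 0xD7 = 11010111, payload 10111 (5 bits).
Byte 2: 0x9A = 10011010 (10xxxxxx ✓), payload 011010.
Concatenate: 10111011010 = 0x5DA (11 bits → U+05DA).

U+05DA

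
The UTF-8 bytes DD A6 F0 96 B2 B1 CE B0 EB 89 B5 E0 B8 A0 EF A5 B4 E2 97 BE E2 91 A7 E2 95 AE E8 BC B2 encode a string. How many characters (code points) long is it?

Byte at offset 0: 0xDD = 11011101 → 2-byte char (#1). Advance 2.
Byte at offset 2: 0xF0 = 11110000 → 4-byte char (#2). Advance 4.
Byte at offset 6: 0xCE = 11001110 → 2-byte char (#3). Advance 2.
Byte at offset 8: 0xEB = 11101011 → 3-byte char (#4). Advance 3.
Byte at offset 11: 0xE0 = 11100000 → 3-byte char (#5). Advance 3.
Byte at offset 14: 0xEF = 11101111 → 3-byte char (#6). Advance 3.
Byte at offset 17: 0xE2 = 11100010 → 3-byte char (#7). Advance 3.
Byte at offset 20: 0xE2 = 11100010 → 3-byte char (#8). Advance 3.
Byte at offset 23: 0xE2 = 11100010 → 3-byte char (#9). Advance 3.
Byte at offset 26: 0xE8 = 11101000 → 3-byte char (#10). Advance 3.
Reached end at offset 29 after 10 code points.

10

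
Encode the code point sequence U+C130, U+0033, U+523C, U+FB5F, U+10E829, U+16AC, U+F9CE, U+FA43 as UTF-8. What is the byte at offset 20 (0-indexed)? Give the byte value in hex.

0xEF

U+C130 → 3-byte form EC 84 B0 at offsets 0–2.
U+0033 → 1-byte form 33 at offsets 3–3.
U+523C → 3-byte form E5 88 BC at offsets 4–6.
U+FB5F → 3-byte form EF AD 9F at offsets 7–9.
U+10E829 → 4-byte form F4 8E A0 A9 at offsets 10–13.
U+16AC → 3-byte form E1 9A AC at offsets 14–16.
U+F9CE → 3-byte form EF A7 8E at offsets 17–19.
U+FA43 → 3-byte form EF A9 83 at offsets 20–22.
Offset 20 falls in char 8's range; it's byte 1 of EF A9 83 = 0xEF.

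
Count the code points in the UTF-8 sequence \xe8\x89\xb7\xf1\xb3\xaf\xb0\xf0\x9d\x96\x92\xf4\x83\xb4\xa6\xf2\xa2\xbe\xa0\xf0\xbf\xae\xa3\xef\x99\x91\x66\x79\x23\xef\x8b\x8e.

Byte at offset 0: 0xE8 = 11101000 → 3-byte char (#1). Advance 3.
Byte at offset 3: 0xF1 = 11110001 → 4-byte char (#2). Advance 4.
Byte at offset 7: 0xF0 = 11110000 → 4-byte char (#3). Advance 4.
Byte at offset 11: 0xF4 = 11110100 → 4-byte char (#4). Advance 4.
Byte at offset 15: 0xF2 = 11110010 → 4-byte char (#5). Advance 4.
Byte at offset 19: 0xF0 = 11110000 → 4-byte char (#6). Advance 4.
Byte at offset 23: 0xEF = 11101111 → 3-byte char (#7). Advance 3.
Byte at offset 26: 0x66 = 01100110 → 1-byte char (#8). Advance 1.
Byte at offset 27: 0x79 = 01111001 → 1-byte char (#9). Advance 1.
Byte at offset 28: 0x23 = 00100011 → 1-byte char (#10). Advance 1.
Byte at offset 29: 0xEF = 11101111 → 3-byte char (#11). Advance 3.
Reached end at offset 32 after 11 code points.

11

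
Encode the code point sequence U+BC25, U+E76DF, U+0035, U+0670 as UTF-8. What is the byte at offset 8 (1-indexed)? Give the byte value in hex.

1-indexed offset 8 is 0-indexed offset 7.
U+BC25 → 3-byte form EB B0 A5 at offsets 0–2.
U+E76DF → 4-byte form F3 A7 9B 9F at offsets 3–6.
U+0035 → 1-byte form 35 at offsets 7–7.
Offset 7 falls in char 3's range; it's byte 1 of 35 = 0x35.

0x35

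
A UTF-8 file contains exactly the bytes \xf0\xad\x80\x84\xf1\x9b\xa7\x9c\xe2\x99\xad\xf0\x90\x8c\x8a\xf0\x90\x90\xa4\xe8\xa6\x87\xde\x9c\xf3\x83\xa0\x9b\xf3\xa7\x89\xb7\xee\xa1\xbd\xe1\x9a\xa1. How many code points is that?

11

Byte at offset 0: 0xF0 = 11110000 → 4-byte char (#1). Advance 4.
Byte at offset 4: 0xF1 = 11110001 → 4-byte char (#2). Advance 4.
Byte at offset 8: 0xE2 = 11100010 → 3-byte char (#3). Advance 3.
Byte at offset 11: 0xF0 = 11110000 → 4-byte char (#4). Advance 4.
Byte at offset 15: 0xF0 = 11110000 → 4-byte char (#5). Advance 4.
Byte at offset 19: 0xE8 = 11101000 → 3-byte char (#6). Advance 3.
Byte at offset 22: 0xDE = 11011110 → 2-byte char (#7). Advance 2.
Byte at offset 24: 0xF3 = 11110011 → 4-byte char (#8). Advance 4.
Byte at offset 28: 0xF3 = 11110011 → 4-byte char (#9). Advance 4.
Byte at offset 32: 0xEE = 11101110 → 3-byte char (#10). Advance 3.
Byte at offset 35: 0xE1 = 11100001 → 3-byte char (#11). Advance 3.
Reached end at offset 38 after 11 code points.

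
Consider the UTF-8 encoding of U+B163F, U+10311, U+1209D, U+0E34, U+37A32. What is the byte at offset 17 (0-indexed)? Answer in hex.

0xA8

U+B163F → 4-byte form F2 B1 98 BF at offsets 0–3.
U+10311 → 4-byte form F0 90 8C 91 at offsets 4–7.
U+1209D → 4-byte form F0 92 82 9D at offsets 8–11.
U+0E34 → 3-byte form E0 B8 B4 at offsets 12–14.
U+37A32 → 4-byte form F0 B7 A8 B2 at offsets 15–18.
Offset 17 falls in char 5's range; it's byte 3 of F0 B7 A8 B2 = 0xA8.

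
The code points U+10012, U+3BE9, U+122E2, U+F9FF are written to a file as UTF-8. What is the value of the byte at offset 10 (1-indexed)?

1-indexed offset 10 is 0-indexed offset 9.
U+10012 → 4-byte form F0 90 80 92 at offsets 0–3.
U+3BE9 → 3-byte form E3 AF A9 at offsets 4–6.
U+122E2 → 4-byte form F0 92 8B A2 at offsets 7–10.
Offset 9 falls in char 3's range; it's byte 3 of F0 92 8B A2 = 0x8B.

0x8B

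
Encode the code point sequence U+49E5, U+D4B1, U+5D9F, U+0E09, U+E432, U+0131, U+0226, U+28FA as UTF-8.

U+49E5: 3-byte form → E4 A7 A5.
U+D4B1: 3-byte form → ED 92 B1.
U+5D9F: 3-byte form → E5 B6 9F.
U+0E09: 3-byte form → E0 B8 89.
U+E432: 3-byte form → EE 90 B2.
U+0131: 2-byte form → C4 B1.
U+0226: 2-byte form → C8 A6.
U+28FA: 3-byte form → E2 A3 BA.
Concatenated (22 bytes): E4 A7 A5 ED 92 B1 E5 B6 9F E0 B8 89 EE 90 B2 C4 B1 C8 A6 E2 A3 BA.

E4 A7 A5 ED 92 B1 E5 B6 9F E0 B8 89 EE 90 B2 C4 B1 C8 A6 E2 A3 BA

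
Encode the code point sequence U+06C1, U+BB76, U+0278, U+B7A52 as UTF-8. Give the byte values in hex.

U+06C1: 2-byte form → DB 81.
U+BB76: 3-byte form → EB AD B6.
U+0278: 2-byte form → C9 B8.
U+B7A52: 4-byte form → F2 B7 A9 92.
Concatenated (11 bytes): DB 81 EB AD B6 C9 B8 F2 B7 A9 92.

DB 81 EB AD B6 C9 B8 F2 B7 A9 92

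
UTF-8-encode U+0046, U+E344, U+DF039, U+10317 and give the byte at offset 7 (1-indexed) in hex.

0x80

1-indexed offset 7 is 0-indexed offset 6.
U+0046 → 1-byte form 46 at offsets 0–0.
U+E344 → 3-byte form EE 8D 84 at offsets 1–3.
U+DF039 → 4-byte form F3 9F 80 B9 at offsets 4–7.
Offset 6 falls in char 3's range; it's byte 3 of F3 9F 80 B9 = 0x80.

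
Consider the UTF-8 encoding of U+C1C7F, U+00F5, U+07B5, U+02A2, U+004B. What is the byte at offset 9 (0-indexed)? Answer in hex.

0xA2

U+C1C7F → 4-byte form F3 81 B1 BF at offsets 0–3.
U+00F5 → 2-byte form C3 B5 at offsets 4–5.
U+07B5 → 2-byte form DE B5 at offsets 6–7.
U+02A2 → 2-byte form CA A2 at offsets 8–9.
Offset 9 falls in char 4's range; it's byte 2 of CA A2 = 0xA2.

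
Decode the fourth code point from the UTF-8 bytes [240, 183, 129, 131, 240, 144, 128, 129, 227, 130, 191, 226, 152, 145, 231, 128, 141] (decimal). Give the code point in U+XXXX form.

Offset 0: leading byte 0xF0 = 11110000 → 4-byte char #1 = F0 B7 81 83.
Offset 4: leading byte 0xF0 = 11110000 → 4-byte char #2 = F0 90 80 81.
Offset 8: leading byte 0xE3 = 11100011 → 3-byte char #3 = E3 82 BF.
Offset 11: leading byte 0xE2 = 11100010 → 3-byte char #4 = E2 98 91.
Leading byte 0xE2 = 11100010 matches 1110xxxx → 3-byte sequence.
Byte 1: 0xE2 = 11100010, payload 0010 (4 bits).
Byte 2: 0x98 = 10011000 (10xxxxxx ✓), payload 011000.
Byte 3: 0x91 = 10010001 (10xxxxxx ✓), payload 010001.
Concatenate: 0010011000010001 = 0x2611 (16 bits → U+2611).

U+2611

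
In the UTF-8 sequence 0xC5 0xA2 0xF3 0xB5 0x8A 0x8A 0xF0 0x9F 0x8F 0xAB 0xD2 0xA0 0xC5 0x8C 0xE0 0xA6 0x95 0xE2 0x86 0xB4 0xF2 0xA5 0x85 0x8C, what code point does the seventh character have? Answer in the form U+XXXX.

U+21B4

Offset 0: leading byte 0xC5 = 11000101 → 2-byte char #1 = C5 A2.
Offset 2: leading byte 0xF3 = 11110011 → 4-byte char #2 = F3 B5 8A 8A.
Offset 6: leading byte 0xF0 = 11110000 → 4-byte char #3 = F0 9F 8F AB.
Offset 10: leading byte 0xD2 = 11010010 → 2-byte char #4 = D2 A0.
Offset 12: leading byte 0xC5 = 11000101 → 2-byte char #5 = C5 8C.
Offset 14: leading byte 0xE0 = 11100000 → 3-byte char #6 = E0 A6 95.
Offset 17: leading byte 0xE2 = 11100010 → 3-byte char #7 = E2 86 B4.
Leading byte 0xE2 = 11100010 matches 1110xxxx → 3-byte sequence.
Byte 1: 0xE2 = 11100010, payload 0010 (4 bits).
Byte 2: 0x86 = 10000110 (10xxxxxx ✓), payload 000110.
Byte 3: 0xB4 = 10110100 (10xxxxxx ✓), payload 110100.
Concatenate: 0010000110110100 = 0x21B4 (16 bits → U+21B4).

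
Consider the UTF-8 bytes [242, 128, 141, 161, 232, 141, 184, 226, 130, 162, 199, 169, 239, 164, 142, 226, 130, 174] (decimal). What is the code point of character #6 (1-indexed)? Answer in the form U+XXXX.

U+20AE

Offset 0: leading byte 0xF2 = 11110010 → 4-byte char #1 = F2 80 8D A1.
Offset 4: leading byte 0xE8 = 11101000 → 3-byte char #2 = E8 8D B8.
Offset 7: leading byte 0xE2 = 11100010 → 3-byte char #3 = E2 82 A2.
Offset 10: leading byte 0xC7 = 11000111 → 2-byte char #4 = C7 A9.
Offset 12: leading byte 0xEF = 11101111 → 3-byte char #5 = EF A4 8E.
Offset 15: leading byte 0xE2 = 11100010 → 3-byte char #6 = E2 82 AE.
Leading byte 0xE2 = 11100010 matches 1110xxxx → 3-byte sequence.
Byte 1: 0xE2 = 11100010, payload 0010 (4 bits).
Byte 2: 0x82 = 10000010 (10xxxxxx ✓), payload 000010.
Byte 3: 0xAE = 10101110 (10xxxxxx ✓), payload 101110.
Concatenate: 0010000010101110 = 0x20AE (16 bits → U+20AE).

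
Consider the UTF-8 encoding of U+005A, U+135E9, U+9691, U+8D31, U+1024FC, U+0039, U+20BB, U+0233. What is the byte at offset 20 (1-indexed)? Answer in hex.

1-indexed offset 20 is 0-indexed offset 19.
U+005A → 1-byte form 5A at offsets 0–0.
U+135E9 → 4-byte form F0 93 97 A9 at offsets 1–4.
U+9691 → 3-byte form E9 9A 91 at offsets 5–7.
U+8D31 → 3-byte form E8 B4 B1 at offsets 8–10.
U+1024FC → 4-byte form F4 82 93 BC at offsets 11–14.
U+0039 → 1-byte form 39 at offsets 15–15.
U+20BB → 3-byte form E2 82 BB at offsets 16–18.
U+0233 → 2-byte form C8 B3 at offsets 19–20.
Offset 19 falls in char 8's range; it's byte 1 of C8 B3 = 0xC8.

0xC8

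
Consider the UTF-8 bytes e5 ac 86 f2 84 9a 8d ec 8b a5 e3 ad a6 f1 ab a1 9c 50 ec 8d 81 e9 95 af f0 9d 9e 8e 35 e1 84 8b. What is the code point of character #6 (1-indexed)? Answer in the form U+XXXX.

U+0050

Offset 0: leading byte 0xE5 = 11100101 → 3-byte char #1 = E5 AC 86.
Offset 3: leading byte 0xF2 = 11110010 → 4-byte char #2 = F2 84 9A 8D.
Offset 7: leading byte 0xEC = 11101100 → 3-byte char #3 = EC 8B A5.
Offset 10: leading byte 0xE3 = 11100011 → 3-byte char #4 = E3 AD A6.
Offset 13: leading byte 0xF1 = 11110001 → 4-byte char #5 = F1 AB A1 9C.
Offset 17: leading byte 0x50 = 01010000 → 1-byte char #6 = 50.
Leading byte 0x50 = 01010000 matches 0xxxxxxx → 1-byte sequence.
Byte 1: 0x50 = 01010000, payload 1010000 (7 bits).
Concatenate: 1010000 = 0x50 (7 bits → U+0050).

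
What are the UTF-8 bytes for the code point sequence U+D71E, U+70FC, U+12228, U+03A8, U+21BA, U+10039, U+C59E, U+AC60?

ED 9C 9E E7 83 BC F0 92 88 A8 CE A8 E2 86 BA F0 90 80 B9 EC 96 9E EA B1 A0

U+D71E: 3-byte form → ED 9C 9E.
U+70FC: 3-byte form → E7 83 BC.
U+12228: 4-byte form → F0 92 88 A8.
U+03A8: 2-byte form → CE A8.
U+21BA: 3-byte form → E2 86 BA.
U+10039: 4-byte form → F0 90 80 B9.
U+C59E: 3-byte form → EC 96 9E.
U+AC60: 3-byte form → EA B1 A0.
Concatenated (25 bytes): ED 9C 9E E7 83 BC F0 92 88 A8 CE A8 E2 86 BA F0 90 80 B9 EC 96 9E EA B1 A0.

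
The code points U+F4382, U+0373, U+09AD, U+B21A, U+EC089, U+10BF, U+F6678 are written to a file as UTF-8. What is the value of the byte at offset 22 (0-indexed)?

U+F4382 → 4-byte form F3 B4 8E 82 at offsets 0–3.
U+0373 → 2-byte form CD B3 at offsets 4–5.
U+09AD → 3-byte form E0 A6 AD at offsets 6–8.
U+B21A → 3-byte form EB 88 9A at offsets 9–11.
U+EC089 → 4-byte form F3 AC 82 89 at offsets 12–15.
U+10BF → 3-byte form E1 82 BF at offsets 16–18.
U+F6678 → 4-byte form F3 B6 99 B8 at offsets 19–22.
Offset 22 falls in char 7's range; it's byte 4 of F3 B6 99 B8 = 0xB8.

0xB8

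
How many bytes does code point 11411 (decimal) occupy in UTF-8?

U+2C93 = 0x2C93. UTF-8 uses 1 byte below 0x80, 2 below 0x800, 3 below 0x10000, 4 up to 0x10FFFF. 0x2C93 is in U+0800–U+FFFF → 3 bytes.

3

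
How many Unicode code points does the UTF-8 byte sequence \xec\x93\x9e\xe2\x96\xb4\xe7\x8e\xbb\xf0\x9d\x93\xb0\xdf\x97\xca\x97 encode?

6

Byte at offset 0: 0xEC = 11101100 → 3-byte char (#1). Advance 3.
Byte at offset 3: 0xE2 = 11100010 → 3-byte char (#2). Advance 3.
Byte at offset 6: 0xE7 = 11100111 → 3-byte char (#3). Advance 3.
Byte at offset 9: 0xF0 = 11110000 → 4-byte char (#4). Advance 4.
Byte at offset 13: 0xDF = 11011111 → 2-byte char (#5). Advance 2.
Byte at offset 15: 0xCA = 11001010 → 2-byte char (#6). Advance 2.
Reached end at offset 17 after 6 code points.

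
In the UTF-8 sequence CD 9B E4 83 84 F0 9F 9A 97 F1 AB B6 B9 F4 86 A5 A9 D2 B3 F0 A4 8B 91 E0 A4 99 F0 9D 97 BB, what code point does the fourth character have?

U+6BDB9

Offset 0: leading byte 0xCD = 11001101 → 2-byte char #1 = CD 9B.
Offset 2: leading byte 0xE4 = 11100100 → 3-byte char #2 = E4 83 84.
Offset 5: leading byte 0xF0 = 11110000 → 4-byte char #3 = F0 9F 9A 97.
Offset 9: leading byte 0xF1 = 11110001 → 4-byte char #4 = F1 AB B6 B9.
Leading byte 0xF1 = 11110001 matches 11110xxx → 4-byte sequence.
Byte 1: 0xF1 = 11110001, payload 001 (3 bits).
Byte 2: 0xAB = 10101011 (10xxxxxx ✓), payload 101011.
Byte 3: 0xB6 = 10110110 (10xxxxxx ✓), payload 110110.
Byte 4: 0xB9 = 10111001 (10xxxxxx ✓), payload 111001.
Concatenate: 001101011110110111001 = 0x6BDB9 (21 bits → U+6BDB9).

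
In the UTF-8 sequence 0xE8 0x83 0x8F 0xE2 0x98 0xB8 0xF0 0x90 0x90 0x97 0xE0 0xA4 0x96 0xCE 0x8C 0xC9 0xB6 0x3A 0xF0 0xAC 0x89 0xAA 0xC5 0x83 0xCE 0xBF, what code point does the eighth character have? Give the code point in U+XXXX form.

U+2C26A

Offset 0: leading byte 0xE8 = 11101000 → 3-byte char #1 = E8 83 8F.
Offset 3: leading byte 0xE2 = 11100010 → 3-byte char #2 = E2 98 B8.
Offset 6: leading byte 0xF0 = 11110000 → 4-byte char #3 = F0 90 90 97.
Offset 10: leading byte 0xE0 = 11100000 → 3-byte char #4 = E0 A4 96.
Offset 13: leading byte 0xCE = 11001110 → 2-byte char #5 = CE 8C.
Offset 15: leading byte 0xC9 = 11001001 → 2-byte char #6 = C9 B6.
Offset 17: leading byte 0x3A = 00111010 → 1-byte char #7 = 3A.
Offset 18: leading byte 0xF0 = 11110000 → 4-byte char #8 = F0 AC 89 AA.
Leading byte 0xF0 = 11110000 matches 11110xxx → 4-byte sequence.
Byte 1: 0xF0 = 11110000, payload 000 (3 bits).
Byte 2: 0xAC = 10101100 (10xxxxxx ✓), payload 101100.
Byte 3: 0x89 = 10001001 (10xxxxxx ✓), payload 001001.
Byte 4: 0xAA = 10101010 (10xxxxxx ✓), payload 101010.
Concatenate: 000101100001001101010 = 0x2C26A (21 bits → U+2C26A).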